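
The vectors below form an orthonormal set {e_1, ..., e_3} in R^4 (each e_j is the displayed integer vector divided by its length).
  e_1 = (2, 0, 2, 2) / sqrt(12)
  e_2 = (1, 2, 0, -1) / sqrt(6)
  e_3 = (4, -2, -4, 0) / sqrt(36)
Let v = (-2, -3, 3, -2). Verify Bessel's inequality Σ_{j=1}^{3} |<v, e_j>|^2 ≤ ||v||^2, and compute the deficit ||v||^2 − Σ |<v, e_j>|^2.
Σ |<v, e_j>|^2 = 106/9; ||v||^2 = 26; deficit = 128/9

Write each e_j = u_j / sqrt(<u_j, u_j>) where u_j is the displayed integer vector. Then <v, e_j> = <v, u_j> / sqrt(<u_j, u_j>), so |<v, e_j>|^2 = <v, u_j>^2 / <u_j, u_j>.
Coefficients: <v, e_1> = -2/sqrt(12), <v, e_2> = -6/sqrt(6), <v, e_3> = -14/sqrt(36).
Square and sum: Σ |<v, e_j>|^2 = 106/9.
Compute ||v||^2 = v·v = 26.
Deficit = 26 − 106/9 = 128/9 ≥ 0, confirming Bessel's inequality. (The deficit equals ||v − Σ <v,e_j> e_j||^2, the squared distance from v to span{e_j}.)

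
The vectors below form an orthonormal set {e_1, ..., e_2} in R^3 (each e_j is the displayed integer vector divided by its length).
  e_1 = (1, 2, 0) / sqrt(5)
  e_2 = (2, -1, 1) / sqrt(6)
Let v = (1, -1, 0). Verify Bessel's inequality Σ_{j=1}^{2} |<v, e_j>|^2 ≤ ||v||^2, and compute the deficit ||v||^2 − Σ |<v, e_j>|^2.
Σ |<v, e_j>|^2 = 17/10; ||v||^2 = 2; deficit = 3/10

Write each e_j = u_j / sqrt(<u_j, u_j>) where u_j is the displayed integer vector. Then <v, e_j> = <v, u_j> / sqrt(<u_j, u_j>), so |<v, e_j>|^2 = <v, u_j>^2 / <u_j, u_j>.
Coefficients: <v, e_1> = -1/sqrt(5), <v, e_2> = 3/sqrt(6).
Square and sum: Σ |<v, e_j>|^2 = 17/10.
Compute ||v||^2 = v·v = 2.
Deficit = 2 − 17/10 = 3/10 ≥ 0, confirming Bessel's inequality. (The deficit equals ||v − Σ <v,e_j> e_j||^2, the squared distance from v to span{e_j}.)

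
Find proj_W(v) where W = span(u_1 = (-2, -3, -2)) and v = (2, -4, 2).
proj_W(v) = (-8/17, -12/17, -8/17)

Set up U = [u_1 | ... | u_1] ∈ R^(3×1). The projector onto W = col(U) is P = U (U^T U)^(-1) U^T.
Compute U^T U =
  [17],
and U^T v = (4).
Solve U^T U · c = U^T v for the coefficients: c = (4/17). The projection is proj_W(v) = U c.
Check: (v - proj_W(v)) · u_1 = 0  (should be 0).
Result: proj_W(v) = (-8/17, -12/17, -8/17).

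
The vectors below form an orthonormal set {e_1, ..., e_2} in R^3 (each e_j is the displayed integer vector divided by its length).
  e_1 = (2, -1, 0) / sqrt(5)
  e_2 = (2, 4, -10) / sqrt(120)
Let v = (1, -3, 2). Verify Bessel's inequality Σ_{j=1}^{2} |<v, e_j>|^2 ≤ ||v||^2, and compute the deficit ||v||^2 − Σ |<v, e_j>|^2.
Σ |<v, e_j>|^2 = 25/2; ||v||^2 = 14; deficit = 3/2

Write each e_j = u_j / sqrt(<u_j, u_j>) where u_j is the displayed integer vector. Then <v, e_j> = <v, u_j> / sqrt(<u_j, u_j>), so |<v, e_j>|^2 = <v, u_j>^2 / <u_j, u_j>.
Coefficients: <v, e_1> = 5/sqrt(5), <v, e_2> = -30/sqrt(120).
Square and sum: Σ |<v, e_j>|^2 = 25/2.
Compute ||v||^2 = v·v = 14.
Deficit = 14 − 25/2 = 3/2 ≥ 0, confirming Bessel's inequality. (The deficit equals ||v − Σ <v,e_j> e_j||^2, the squared distance from v to span{e_j}.)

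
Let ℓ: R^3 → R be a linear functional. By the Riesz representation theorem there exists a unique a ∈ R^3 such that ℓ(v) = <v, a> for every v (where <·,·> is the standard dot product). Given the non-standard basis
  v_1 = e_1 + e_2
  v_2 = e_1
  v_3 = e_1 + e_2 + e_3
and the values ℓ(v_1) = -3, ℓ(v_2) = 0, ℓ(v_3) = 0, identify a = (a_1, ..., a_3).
a = (0, -3, 3)

Write a = (a_1, ..., a_3) in the standard basis. For each basis vector v_i, ℓ(v_i) = <v_i, a> is a linear equation in the a_j's. Collect the n equations into a matrix system V a = ℓ, where row i of V is v_i (expressed in the standard basis). Since V is invertible (lower-triangular with 1s on the diagonal, up to permutation), solve by back-substitution:
  V =
[[1, 1, 0],
 [1, 0, 0],
 [1, 1, 1]]
  V a = (-3, 0, 0)
Solving gives a = (0, -3, 3).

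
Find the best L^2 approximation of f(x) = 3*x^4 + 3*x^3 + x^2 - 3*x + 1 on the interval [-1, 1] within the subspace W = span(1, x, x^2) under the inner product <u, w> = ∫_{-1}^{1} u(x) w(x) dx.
g(x) = 25*x^2/7 - 6*x/5 + 26/35

The best approximation g ∈ W is the orthogonal projection of f onto W. Writing g = a_0 + a_1 x + a_2 x^2, the coefficients solve the normal equations G · a = b where
  G_{ij} = <φ_i, φ_j> and b_i = <f, φ_i>, with φ_0 = 1, φ_1 = x, φ_2 = x^2.
G =
  [2, 0, 2/3]
  [0, 2/3, 0]
  [2/3, 0, 2/5],
b = (58/15, -4/5, 202/105).
Solving gives a_0 = 26/35, a_1 = -6/5, a_2 = 25/7, so
  g(x) = 25*x^2/7 - 6*x/5 + 26/35.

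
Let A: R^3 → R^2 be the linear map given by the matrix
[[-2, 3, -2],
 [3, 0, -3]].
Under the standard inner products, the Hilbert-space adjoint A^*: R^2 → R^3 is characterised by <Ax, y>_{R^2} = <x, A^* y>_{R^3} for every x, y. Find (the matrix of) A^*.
A^* = A^T =
[[-2, 3],
 [3, 0],
 [-2, -3]]

For real matrices with standard dot products, the defining identity <Ax, y> = <x, A^* y> gives (Ax)^T y = x^T (A^*) y, i.e. x^T A^T y = x^T (A^*) y. Since this holds for all x, y, we must have A^* = A^T. Therefore
A^* =
[[-2, 3],
 [3, 0],
 [-2, -3]].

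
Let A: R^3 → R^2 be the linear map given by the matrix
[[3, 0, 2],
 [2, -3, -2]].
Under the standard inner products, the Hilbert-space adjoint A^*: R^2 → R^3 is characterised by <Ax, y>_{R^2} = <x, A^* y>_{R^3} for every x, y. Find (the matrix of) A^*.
A^* = A^T =
[[3, 2],
 [0, -3],
 [2, -2]]

For real matrices with standard dot products, the defining identity <Ax, y> = <x, A^* y> gives (Ax)^T y = x^T (A^*) y, i.e. x^T A^T y = x^T (A^*) y. Since this holds for all x, y, we must have A^* = A^T. Therefore
A^* =
[[3, 2],
 [0, -3],
 [2, -2]].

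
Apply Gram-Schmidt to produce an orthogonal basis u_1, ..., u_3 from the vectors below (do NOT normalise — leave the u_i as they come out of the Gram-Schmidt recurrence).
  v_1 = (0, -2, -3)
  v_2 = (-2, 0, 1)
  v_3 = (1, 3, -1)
Orthogonal basis:
  u_1 = (0, -2, -3)
  u_2 = (-2, -6/13, 4/13)
  u_3 = (-5/7, 15/7, -10/7)

Apply the Gram-Schmidt recurrence
  u_1 = v_1
  u_i = v_i − Σ_{j<i} ((v_i · u_j) / (u_j · u_j)) · u_j.

Step by step this gives:
  u_1 = (0, -2, -3)
  u_2 = (-2, -6/13, 4/13)
  u_3 = (-5/7, 15/7, -10/7)

Orthogonality check:
  u_2 · u_1 = 0 (should be 0)
  u_3 · u_1 = 0 (should be 0)
  u_3 · u_2 = 0 (should be 0)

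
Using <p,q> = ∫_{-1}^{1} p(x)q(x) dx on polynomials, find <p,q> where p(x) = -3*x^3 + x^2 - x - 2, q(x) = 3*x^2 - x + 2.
<p,q> = -38/5

Expand the product: p(x)·q(x) = -9*x^5 + 6*x^4 - 10*x^3 - 3*x^2 - 4.
∫_{-1}^{1} of each monomial x^k gives [2/(k+1) if k even, 0 if k odd]. Integrating term-by-term (or equivalently evaluating the antiderivative F(x) = -3*x^6/2 + 6*x^5/5 - 5*x^4/2 - x^3 - 4*x at the endpoints):
  F(1) − F(−1) = -39/5 − (-1/5) = -38/5.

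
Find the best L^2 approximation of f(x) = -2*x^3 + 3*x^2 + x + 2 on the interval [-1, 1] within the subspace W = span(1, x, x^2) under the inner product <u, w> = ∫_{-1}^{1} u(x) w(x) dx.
g(x) = 3*x^2 - x/5 + 2

The best approximation g ∈ W is the orthogonal projection of f onto W. Writing g = a_0 + a_1 x + a_2 x^2, the coefficients solve the normal equations G · a = b where
  G_{ij} = <φ_i, φ_j> and b_i = <f, φ_i>, with φ_0 = 1, φ_1 = x, φ_2 = x^2.
G =
  [2, 0, 2/3]
  [0, 2/3, 0]
  [2/3, 0, 2/5],
b = (6, -2/15, 38/15).
Solving gives a_0 = 2, a_1 = -1/5, a_2 = 3, so
  g(x) = 3*x^2 - x/5 + 2.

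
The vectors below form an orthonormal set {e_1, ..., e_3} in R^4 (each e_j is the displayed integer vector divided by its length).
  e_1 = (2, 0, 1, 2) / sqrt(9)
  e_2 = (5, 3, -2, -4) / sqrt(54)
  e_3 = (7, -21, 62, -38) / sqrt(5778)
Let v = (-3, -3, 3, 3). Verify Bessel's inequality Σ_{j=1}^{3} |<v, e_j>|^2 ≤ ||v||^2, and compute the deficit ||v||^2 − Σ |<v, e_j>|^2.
Σ |<v, e_j>|^2 = 3843/107; ||v||^2 = 36; deficit = 9/107

Write each e_j = u_j / sqrt(<u_j, u_j>) where u_j is the displayed integer vector. Then <v, e_j> = <v, u_j> / sqrt(<u_j, u_j>), so |<v, e_j>|^2 = <v, u_j>^2 / <u_j, u_j>.
Coefficients: <v, e_1> = 3/sqrt(9), <v, e_2> = -42/sqrt(54), <v, e_3> = 114/sqrt(5778).
Square and sum: Σ |<v, e_j>|^2 = 3843/107.
Compute ||v||^2 = v·v = 36.
Deficit = 36 − 3843/107 = 9/107 ≥ 0, confirming Bessel's inequality. (The deficit equals ||v − Σ <v,e_j> e_j||^2, the squared distance from v to span{e_j}.)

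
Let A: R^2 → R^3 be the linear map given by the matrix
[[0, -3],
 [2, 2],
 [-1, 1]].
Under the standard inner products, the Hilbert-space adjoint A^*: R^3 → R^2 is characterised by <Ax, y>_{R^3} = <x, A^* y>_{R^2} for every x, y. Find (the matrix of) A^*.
A^* = A^T =
[[0, 2, -1],
 [-3, 2, 1]]

For real matrices with standard dot products, the defining identity <Ax, y> = <x, A^* y> gives (Ax)^T y = x^T (A^*) y, i.e. x^T A^T y = x^T (A^*) y. Since this holds for all x, y, we must have A^* = A^T. Therefore
A^* =
[[0, 2, -1],
 [-3, 2, 1]].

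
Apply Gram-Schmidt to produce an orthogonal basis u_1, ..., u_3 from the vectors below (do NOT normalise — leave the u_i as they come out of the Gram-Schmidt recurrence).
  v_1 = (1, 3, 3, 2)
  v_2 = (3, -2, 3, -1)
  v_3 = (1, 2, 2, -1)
Orthogonal basis:
  u_1 = (1, 3, 3, 2)
  u_2 = (65/23, -58/23, 57/23, -31/23)
  u_3 = (2/513, 527/513, 1/9, -877/513)

Apply the Gram-Schmidt recurrence
  u_1 = v_1
  u_i = v_i − Σ_{j<i} ((v_i · u_j) / (u_j · u_j)) · u_j.

Step by step this gives:
  u_1 = (1, 3, 3, 2)
  u_2 = (65/23, -58/23, 57/23, -31/23)
  u_3 = (2/513, 527/513, 1/9, -877/513)

Orthogonality check:
  u_2 · u_1 = 0 (should be 0)
  u_3 · u_1 = 0 (should be 0)
  u_3 · u_2 = 0 (should be 0)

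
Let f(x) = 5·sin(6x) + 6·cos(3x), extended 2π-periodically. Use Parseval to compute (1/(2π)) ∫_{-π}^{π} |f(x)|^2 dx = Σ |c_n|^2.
Σ |c_n|^2 = 61/2

Expand |f|^2 and use orthogonality of {sin(nx), cos(mx)} on [-π, π]:
  ∫_{-π}^{π} sin(nx)^2 dx = π, ∫ cos(mx)^2 dx = π, and cross terms integrate to 0.
So ∫_{-π}^{π} f(x)^2 dx = 5^2 · π + 6^2 · π = (25 + 36)π.
Divide by 2π: (25 + 36)/2 = 61/2.
By Parseval, this equals Σ |c_n|^2.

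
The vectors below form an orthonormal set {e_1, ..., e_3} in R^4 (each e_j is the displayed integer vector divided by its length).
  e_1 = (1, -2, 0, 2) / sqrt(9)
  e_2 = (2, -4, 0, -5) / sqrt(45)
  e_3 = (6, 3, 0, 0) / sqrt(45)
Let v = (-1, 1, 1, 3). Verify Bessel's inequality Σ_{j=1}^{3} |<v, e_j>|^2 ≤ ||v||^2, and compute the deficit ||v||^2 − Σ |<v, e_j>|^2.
Σ |<v, e_j>|^2 = 11; ||v||^2 = 12; deficit = 1

Write each e_j = u_j / sqrt(<u_j, u_j>) where u_j is the displayed integer vector. Then <v, e_j> = <v, u_j> / sqrt(<u_j, u_j>), so |<v, e_j>|^2 = <v, u_j>^2 / <u_j, u_j>.
Coefficients: <v, e_1> = 3/sqrt(9), <v, e_2> = -21/sqrt(45), <v, e_3> = -3/sqrt(45).
Square and sum: Σ |<v, e_j>|^2 = 11.
Compute ||v||^2 = v·v = 12.
Deficit = 12 − 11 = 1 ≥ 0, confirming Bessel's inequality. (The deficit equals ||v − Σ <v,e_j> e_j||^2, the squared distance from v to span{e_j}.)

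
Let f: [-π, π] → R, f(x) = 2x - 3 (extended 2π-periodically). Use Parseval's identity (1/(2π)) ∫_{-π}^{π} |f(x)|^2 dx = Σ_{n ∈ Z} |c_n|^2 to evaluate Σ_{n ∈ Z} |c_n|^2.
Σ |c_n|^2 = 4π^2/3 + 9

Expand and integrate term by term over [-π, π]:
  ∫ (2x)^2 dx = 4·(2π^3/3); ∫ 2·2·(-3)·x dx = 0 (odd integrand); ∫ (-3)^2 dx = 9·2π.
So (1/(2π)) ∫_{-π}^{π} (2x - 3)^2 dx = 4π^2/3 + 9 = 4π^2/3 + 9.
Parseval ⇒ Σ |c_n|^2 = 4π^2/3 + 9.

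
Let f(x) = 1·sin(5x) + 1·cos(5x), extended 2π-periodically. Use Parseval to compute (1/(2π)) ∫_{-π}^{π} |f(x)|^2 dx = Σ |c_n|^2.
Σ |c_n|^2 = 1

Expand |f|^2 and use orthogonality of {sin(nx), cos(mx)} on [-π, π]:
  ∫_{-π}^{π} sin(nx)^2 dx = π, ∫ cos(mx)^2 dx = π, and cross terms integrate to 0.
So ∫_{-π}^{π} f(x)^2 dx = 1^2 · π + 1^2 · π = (1 + 1)π.
Divide by 2π: (1 + 1)/2 = 1.
By Parseval, this equals Σ |c_n|^2.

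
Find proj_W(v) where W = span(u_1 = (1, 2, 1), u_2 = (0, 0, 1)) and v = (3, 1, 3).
proj_W(v) = (1, 2, 3)

Set up U = [u_1 | ... | u_2] ∈ R^(3×2). The projector onto W = col(U) is P = U (U^T U)^(-1) U^T.
Compute U^T U =
  [6, 1]
  [1, 1],
and U^T v = (8, 3).
Solve U^T U · c = U^T v for the coefficients: c = (1, 2). The projection is proj_W(v) = U c.
Check: (v - proj_W(v)) · u_1 = 0  (should be 0).
Check: (v - proj_W(v)) · u_2 = 0  (should be 0).
Result: proj_W(v) = (1, 2, 3).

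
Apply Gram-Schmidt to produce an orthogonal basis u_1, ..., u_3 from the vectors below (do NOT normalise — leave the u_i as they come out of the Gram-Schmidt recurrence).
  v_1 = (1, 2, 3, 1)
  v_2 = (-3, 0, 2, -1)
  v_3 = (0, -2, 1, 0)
Orthogonal basis:
  u_1 = (1, 2, 3, 1)
  u_2 = (-47/15, -4/15, 8/5, -17/15)
  u_3 = (57/103, -188/103, 98/103, 25/103)

Apply the Gram-Schmidt recurrence
  u_1 = v_1
  u_i = v_i − Σ_{j<i} ((v_i · u_j) / (u_j · u_j)) · u_j.

Step by step this gives:
  u_1 = (1, 2, 3, 1)
  u_2 = (-47/15, -4/15, 8/5, -17/15)
  u_3 = (57/103, -188/103, 98/103, 25/103)

Orthogonality check:
  u_2 · u_1 = 0 (should be 0)
  u_3 · u_1 = 0 (should be 0)
  u_3 · u_2 = 0 (should be 0)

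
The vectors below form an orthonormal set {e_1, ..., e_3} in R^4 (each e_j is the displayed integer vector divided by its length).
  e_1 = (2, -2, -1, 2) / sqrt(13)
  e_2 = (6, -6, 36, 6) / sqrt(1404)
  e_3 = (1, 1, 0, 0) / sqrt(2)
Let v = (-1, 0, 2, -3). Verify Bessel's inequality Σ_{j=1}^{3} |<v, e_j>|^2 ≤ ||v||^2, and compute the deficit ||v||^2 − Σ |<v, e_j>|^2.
Σ |<v, e_j>|^2 = 59/6; ||v||^2 = 14; deficit = 25/6

Write each e_j = u_j / sqrt(<u_j, u_j>) where u_j is the displayed integer vector. Then <v, e_j> = <v, u_j> / sqrt(<u_j, u_j>), so |<v, e_j>|^2 = <v, u_j>^2 / <u_j, u_j>.
Coefficients: <v, e_1> = -10/sqrt(13), <v, e_2> = 48/sqrt(1404), <v, e_3> = -1/sqrt(2).
Square and sum: Σ |<v, e_j>|^2 = 59/6.
Compute ||v||^2 = v·v = 14.
Deficit = 14 − 59/6 = 25/6 ≥ 0, confirming Bessel's inequality. (The deficit equals ||v − Σ <v,e_j> e_j||^2, the squared distance from v to span{e_j}.)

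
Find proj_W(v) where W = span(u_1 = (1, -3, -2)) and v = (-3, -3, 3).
proj_W(v) = (0, 0, 0)

Set up U = [u_1 | ... | u_1] ∈ R^(3×1). The projector onto W = col(U) is P = U (U^T U)^(-1) U^T.
Compute U^T U =
  [14],
and U^T v = (0).
Solve U^T U · c = U^T v for the coefficients: c = (0). The projection is proj_W(v) = U c.
Check: (v - proj_W(v)) · u_1 = 0  (should be 0).
Result: proj_W(v) = (0, 0, 0).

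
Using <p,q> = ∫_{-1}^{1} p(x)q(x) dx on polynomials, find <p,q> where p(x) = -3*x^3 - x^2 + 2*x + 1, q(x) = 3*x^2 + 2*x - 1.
<p,q> = -4/15

Expand the product: p(x)·q(x) = -9*x^5 - 9*x^4 + 7*x^3 + 8*x^2 - 1.
∫_{-1}^{1} of each monomial x^k gives [2/(k+1) if k even, 0 if k odd]. Integrating term-by-term (or equivalently evaluating the antiderivative F(x) = -3*x^6/2 - 9*x^5/5 + 7*x^4/4 + 8*x^3/3 - x at the endpoints):
  F(1) − F(−1) = 7/60 − (23/60) = -4/15.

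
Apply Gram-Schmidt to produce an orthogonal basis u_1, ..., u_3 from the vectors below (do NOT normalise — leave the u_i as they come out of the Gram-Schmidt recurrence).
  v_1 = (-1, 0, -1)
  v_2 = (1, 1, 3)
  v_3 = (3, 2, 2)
Orthogonal basis:
  u_1 = (-1, 0, -1)
  u_2 = (-1, 1, 1)
  u_3 = (5/6, 5/3, -5/6)

Apply the Gram-Schmidt recurrence
  u_1 = v_1
  u_i = v_i − Σ_{j<i} ((v_i · u_j) / (u_j · u_j)) · u_j.

Step by step this gives:
  u_1 = (-1, 0, -1)
  u_2 = (-1, 1, 1)
  u_3 = (5/6, 5/3, -5/6)

Orthogonality check:
  u_2 · u_1 = 0 (should be 0)
  u_3 · u_1 = 0 (should be 0)
  u_3 · u_2 = 0 (should be 0)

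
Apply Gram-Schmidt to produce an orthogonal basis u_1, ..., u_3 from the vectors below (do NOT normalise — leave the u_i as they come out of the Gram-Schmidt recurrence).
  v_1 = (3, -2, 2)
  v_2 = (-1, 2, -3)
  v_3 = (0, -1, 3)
Orthogonal basis:
  u_1 = (3, -2, 2)
  u_2 = (22/17, 8/17, -25/17)
  u_3 = (10/69, 35/69, 20/69)

Apply the Gram-Schmidt recurrence
  u_1 = v_1
  u_i = v_i − Σ_{j<i} ((v_i · u_j) / (u_j · u_j)) · u_j.

Step by step this gives:
  u_1 = (3, -2, 2)
  u_2 = (22/17, 8/17, -25/17)
  u_3 = (10/69, 35/69, 20/69)

Orthogonality check:
  u_2 · u_1 = 0 (should be 0)
  u_3 · u_1 = 0 (should be 0)
  u_3 · u_2 = 0 (should be 0)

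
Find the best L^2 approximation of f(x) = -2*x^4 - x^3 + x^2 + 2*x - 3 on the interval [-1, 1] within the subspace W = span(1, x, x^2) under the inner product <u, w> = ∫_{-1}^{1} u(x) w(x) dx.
g(x) = -5*x^2/7 + 7*x/5 - 99/35

The best approximation g ∈ W is the orthogonal projection of f onto W. Writing g = a_0 + a_1 x + a_2 x^2, the coefficients solve the normal equations G · a = b where
  G_{ij} = <φ_i, φ_j> and b_i = <f, φ_i>, with φ_0 = 1, φ_1 = x, φ_2 = x^2.
G =
  [2, 0, 2/3]
  [0, 2/3, 0]
  [2/3, 0, 2/5],
b = (-92/15, 14/15, -76/35).
Solving gives a_0 = -99/35, a_1 = 7/5, a_2 = -5/7, so
  g(x) = -5*x^2/7 + 7*x/5 - 99/35.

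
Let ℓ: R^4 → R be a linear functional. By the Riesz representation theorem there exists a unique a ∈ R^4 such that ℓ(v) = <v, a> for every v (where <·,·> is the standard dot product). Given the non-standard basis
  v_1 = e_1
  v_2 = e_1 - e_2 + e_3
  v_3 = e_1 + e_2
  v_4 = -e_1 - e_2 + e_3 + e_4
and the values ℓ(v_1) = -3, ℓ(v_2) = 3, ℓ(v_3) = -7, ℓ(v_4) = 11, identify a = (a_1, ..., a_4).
a = (-3, -4, 2, 2)

Write a = (a_1, ..., a_4) in the standard basis. For each basis vector v_i, ℓ(v_i) = <v_i, a> is a linear equation in the a_j's. Collect the n equations into a matrix system V a = ℓ, where row i of V is v_i (expressed in the standard basis). Since V is invertible (lower-triangular with 1s on the diagonal, up to permutation), solve by back-substitution:
  V =
[[1, 0, 0, 0],
 [1, -1, 1, 0],
 [1, 1, 0, 0],
 [-1, -1, 1, 1]]
  V a = (-3, 3, -7, 11)
Solving gives a = (-3, -4, 2, 2).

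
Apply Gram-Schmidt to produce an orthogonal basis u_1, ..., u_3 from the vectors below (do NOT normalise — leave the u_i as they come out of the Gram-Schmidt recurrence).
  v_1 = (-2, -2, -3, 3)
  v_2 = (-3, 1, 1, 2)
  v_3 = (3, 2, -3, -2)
Orthogonal basis:
  u_1 = (-2, -2, -3, 3)
  u_2 = (-32/13, 20/13, 47/26, 31/26)
  u_3 = (64/341, 983/341, -729/341, -1/11)

Apply the Gram-Schmidt recurrence
  u_1 = v_1
  u_i = v_i − Σ_{j<i} ((v_i · u_j) / (u_j · u_j)) · u_j.

Step by step this gives:
  u_1 = (-2, -2, -3, 3)
  u_2 = (-32/13, 20/13, 47/26, 31/26)
  u_3 = (64/341, 983/341, -729/341, -1/11)

Orthogonality check:
  u_2 · u_1 = 0 (should be 0)
  u_3 · u_1 = 0 (should be 0)
  u_3 · u_2 = 0 (should be 0)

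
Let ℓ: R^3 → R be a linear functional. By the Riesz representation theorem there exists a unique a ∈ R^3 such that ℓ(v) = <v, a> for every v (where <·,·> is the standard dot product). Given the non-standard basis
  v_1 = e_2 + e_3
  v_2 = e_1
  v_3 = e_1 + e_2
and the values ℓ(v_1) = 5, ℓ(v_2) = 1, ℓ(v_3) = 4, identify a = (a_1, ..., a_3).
a = (1, 3, 2)

Write a = (a_1, ..., a_3) in the standard basis. For each basis vector v_i, ℓ(v_i) = <v_i, a> is a linear equation in the a_j's. Collect the n equations into a matrix system V a = ℓ, where row i of V is v_i (expressed in the standard basis). Since V is invertible (lower-triangular with 1s on the diagonal, up to permutation), solve by back-substitution:
  V =
[[0, 1, 1],
 [1, 0, 0],
 [1, 1, 0]]
  V a = (5, 1, 4)
Solving gives a = (1, 3, 2).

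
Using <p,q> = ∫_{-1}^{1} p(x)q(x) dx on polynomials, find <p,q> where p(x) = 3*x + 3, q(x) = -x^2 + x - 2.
<p,q> = -12

Expand the product: p(x)·q(x) = -3*x^3 - 3*x - 6.
∫_{-1}^{1} of each monomial x^k gives [2/(k+1) if k even, 0 if k odd]. Integrating term-by-term (or equivalently evaluating the antiderivative F(x) = -3*x^4/4 - 3*x^2/2 - 6*x at the endpoints):
  F(1) − F(−1) = -33/4 − (15/4) = -12.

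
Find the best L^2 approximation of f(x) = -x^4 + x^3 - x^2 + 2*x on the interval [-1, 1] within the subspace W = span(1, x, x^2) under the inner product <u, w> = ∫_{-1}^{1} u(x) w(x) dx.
g(x) = -13*x^2/7 + 13*x/5 + 3/35

The best approximation g ∈ W is the orthogonal projection of f onto W. Writing g = a_0 + a_1 x + a_2 x^2, the coefficients solve the normal equations G · a = b where
  G_{ij} = <φ_i, φ_j> and b_i = <f, φ_i>, with φ_0 = 1, φ_1 = x, φ_2 = x^2.
G =
  [2, 0, 2/3]
  [0, 2/3, 0]
  [2/3, 0, 2/5],
b = (-16/15, 26/15, -24/35).
Solving gives a_0 = 3/35, a_1 = 13/5, a_2 = -13/7, so
  g(x) = -13*x^2/7 + 13*x/5 + 3/35.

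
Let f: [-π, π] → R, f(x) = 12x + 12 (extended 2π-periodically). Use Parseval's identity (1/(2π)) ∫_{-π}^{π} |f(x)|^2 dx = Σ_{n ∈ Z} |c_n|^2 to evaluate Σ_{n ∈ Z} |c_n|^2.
Σ |c_n|^2 = 48π^2 + 144

Expand and integrate term by term over [-π, π]:
  ∫ (12x)^2 dx = 144·(2π^3/3); ∫ 2·12·(12)·x dx = 0 (odd integrand); ∫ 12^2 dx = 144·2π.
So (1/(2π)) ∫_{-π}^{π} (12x + 12)^2 dx = 144π^2/3 + 144 = 48π^2 + 144.
Parseval ⇒ Σ |c_n|^2 = 48π^2 + 144.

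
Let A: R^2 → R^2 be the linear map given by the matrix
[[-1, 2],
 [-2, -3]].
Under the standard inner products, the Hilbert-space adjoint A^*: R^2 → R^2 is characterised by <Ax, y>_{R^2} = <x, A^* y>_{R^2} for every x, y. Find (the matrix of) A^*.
A^* = A^T =
[[-1, -2],
 [2, -3]]

For real matrices with standard dot products, the defining identity <Ax, y> = <x, A^* y> gives (Ax)^T y = x^T (A^*) y, i.e. x^T A^T y = x^T (A^*) y. Since this holds for all x, y, we must have A^* = A^T. Therefore
A^* =
[[-1, -2],
 [2, -3]].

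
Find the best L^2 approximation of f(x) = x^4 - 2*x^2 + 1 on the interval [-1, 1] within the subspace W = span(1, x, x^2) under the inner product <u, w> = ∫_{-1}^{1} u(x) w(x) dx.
g(x) = 32/35 - 8*x^2/7

The best approximation g ∈ W is the orthogonal projection of f onto W. Writing g = a_0 + a_1 x + a_2 x^2, the coefficients solve the normal equations G · a = b where
  G_{ij} = <φ_i, φ_j> and b_i = <f, φ_i>, with φ_0 = 1, φ_1 = x, φ_2 = x^2.
G =
  [2, 0, 2/3]
  [0, 2/3, 0]
  [2/3, 0, 2/5],
b = (16/15, 0, 16/105).
Solving gives a_0 = 32/35, a_1 = 0, a_2 = -8/7, so
  g(x) = 32/35 - 8*x^2/7.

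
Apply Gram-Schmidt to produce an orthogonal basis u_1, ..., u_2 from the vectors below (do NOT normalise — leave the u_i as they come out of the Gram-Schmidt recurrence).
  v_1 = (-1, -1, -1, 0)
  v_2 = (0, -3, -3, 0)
Orthogonal basis:
  u_1 = (-1, -1, -1, 0)
  u_2 = (2, -1, -1, 0)

Apply the Gram-Schmidt recurrence
  u_1 = v_1
  u_i = v_i − Σ_{j<i} ((v_i · u_j) / (u_j · u_j)) · u_j.

Step by step this gives:
  u_1 = (-1, -1, -1, 0)
  u_2 = (2, -1, -1, 0)

Orthogonality check:
  u_2 · u_1 = 0 (should be 0)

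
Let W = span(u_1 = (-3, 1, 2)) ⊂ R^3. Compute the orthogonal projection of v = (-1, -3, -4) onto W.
proj_W(v) = (12/7, -4/7, -8/7)

Set up U = [u_1 | ... | u_1] ∈ R^(3×1). The projector onto W = col(U) is P = U (U^T U)^(-1) U^T.
Compute U^T U =
  [14],
and U^T v = (-8).
Solve U^T U · c = U^T v for the coefficients: c = (-4/7). The projection is proj_W(v) = U c.
Check: (v - proj_W(v)) · u_1 = 0  (should be 0).
Result: proj_W(v) = (12/7, -4/7, -8/7).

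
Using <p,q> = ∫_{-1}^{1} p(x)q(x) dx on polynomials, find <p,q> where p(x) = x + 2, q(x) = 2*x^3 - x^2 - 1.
<p,q> = -68/15

Expand the product: p(x)·q(x) = 2*x^4 + 3*x^3 - 2*x^2 - x - 2.
∫_{-1}^{1} of each monomial x^k gives [2/(k+1) if k even, 0 if k odd]. Integrating term-by-term (or equivalently evaluating the antiderivative F(x) = 2*x^5/5 + 3*x^4/4 - 2*x^3/3 - x^2/2 - 2*x at the endpoints):
  F(1) − F(−1) = -121/60 − (151/60) = -68/15.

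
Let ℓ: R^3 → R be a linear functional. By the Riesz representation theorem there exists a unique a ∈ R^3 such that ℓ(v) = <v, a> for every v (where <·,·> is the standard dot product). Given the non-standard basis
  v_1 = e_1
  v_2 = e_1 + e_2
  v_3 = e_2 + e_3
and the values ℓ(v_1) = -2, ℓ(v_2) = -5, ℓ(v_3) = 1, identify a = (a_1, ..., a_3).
a = (-2, -3, 4)

Write a = (a_1, ..., a_3) in the standard basis. For each basis vector v_i, ℓ(v_i) = <v_i, a> is a linear equation in the a_j's. Collect the n equations into a matrix system V a = ℓ, where row i of V is v_i (expressed in the standard basis). Since V is invertible (lower-triangular with 1s on the diagonal, up to permutation), solve by back-substitution:
  V =
[[1, 0, 0],
 [1, 1, 0],
 [0, 1, 1]]
  V a = (-2, -5, 1)
Solving gives a = (-2, -3, 4).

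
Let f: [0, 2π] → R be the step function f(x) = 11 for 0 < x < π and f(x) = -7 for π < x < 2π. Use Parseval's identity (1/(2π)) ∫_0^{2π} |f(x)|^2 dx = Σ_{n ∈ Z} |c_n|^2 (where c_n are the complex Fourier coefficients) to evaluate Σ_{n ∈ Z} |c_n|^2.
Σ |c_n|^2 = 85

Parseval equates the L^2 energy of f (normalised by 1/(2π)) with the ℓ^2 sum of its Fourier coefficients: (1/(2π)) ∫_0^{2π} |f|^2 = Σ |c_n|^2.
Compute the left side: (1/(2π)) [∫_0^π 11^2 dx + ∫_π^{2π} (-7)^2 dx] = (1/(2π)) · (121π + 49π) = (121 + 49)/2 = 85.
So Σ_{n ∈ Z} |c_n|^2 = 85.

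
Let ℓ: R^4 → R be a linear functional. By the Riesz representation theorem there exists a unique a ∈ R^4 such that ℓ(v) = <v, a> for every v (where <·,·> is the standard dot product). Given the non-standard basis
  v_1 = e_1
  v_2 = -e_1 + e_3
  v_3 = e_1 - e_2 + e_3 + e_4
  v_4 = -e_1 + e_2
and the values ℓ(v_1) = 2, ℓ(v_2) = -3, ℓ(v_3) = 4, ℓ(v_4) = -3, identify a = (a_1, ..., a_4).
a = (2, -1, -1, 2)

Write a = (a_1, ..., a_4) in the standard basis. For each basis vector v_i, ℓ(v_i) = <v_i, a> is a linear equation in the a_j's. Collect the n equations into a matrix system V a = ℓ, where row i of V is v_i (expressed in the standard basis). Since V is invertible (lower-triangular with 1s on the diagonal, up to permutation), solve by back-substitution:
  V =
[[1, 0, 0, 0],
 [-1, 0, 1, 0],
 [1, -1, 1, 1],
 [-1, 1, 0, 0]]
  V a = (2, -3, 4, -3)
Solving gives a = (2, -1, -1, 2).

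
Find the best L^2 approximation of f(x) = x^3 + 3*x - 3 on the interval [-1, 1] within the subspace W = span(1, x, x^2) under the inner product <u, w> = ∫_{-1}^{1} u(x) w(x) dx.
g(x) = 18*x/5 - 3

The best approximation g ∈ W is the orthogonal projection of f onto W. Writing g = a_0 + a_1 x + a_2 x^2, the coefficients solve the normal equations G · a = b where
  G_{ij} = <φ_i, φ_j> and b_i = <f, φ_i>, with φ_0 = 1, φ_1 = x, φ_2 = x^2.
G =
  [2, 0, 2/3]
  [0, 2/3, 0]
  [2/3, 0, 2/5],
b = (-6, 12/5, -2).
Solving gives a_0 = -3, a_1 = 18/5, a_2 = 0, so
  g(x) = 18*x/5 - 3.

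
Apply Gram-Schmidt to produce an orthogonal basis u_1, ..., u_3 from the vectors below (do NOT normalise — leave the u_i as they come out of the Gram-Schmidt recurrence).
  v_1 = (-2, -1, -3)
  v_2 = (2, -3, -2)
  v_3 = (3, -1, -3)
Orthogonal basis:
  u_1 = (-2, -1, -3)
  u_2 = (19/7, -37/14, -13/14)
  u_3 = (245/213, 350/213, -280/213)

Apply the Gram-Schmidt recurrence
  u_1 = v_1
  u_i = v_i − Σ_{j<i} ((v_i · u_j) / (u_j · u_j)) · u_j.

Step by step this gives:
  u_1 = (-2, -1, -3)
  u_2 = (19/7, -37/14, -13/14)
  u_3 = (245/213, 350/213, -280/213)

Orthogonality check:
  u_2 · u_1 = 0 (should be 0)
  u_3 · u_1 = 0 (should be 0)
  u_3 · u_2 = 0 (should be 0)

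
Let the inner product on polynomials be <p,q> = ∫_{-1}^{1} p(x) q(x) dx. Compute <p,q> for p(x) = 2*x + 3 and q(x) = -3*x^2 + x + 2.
<p,q> = 22/3

Expand the product: p(x)·q(x) = -6*x^3 - 7*x^2 + 7*x + 6.
∫_{-1}^{1} of each monomial x^k gives [2/(k+1) if k even, 0 if k odd]. Integrating term-by-term (or equivalently evaluating the antiderivative F(x) = -3*x^4/2 - 7*x^3/3 + 7*x^2/2 + 6*x at the endpoints):
  F(1) − F(−1) = 17/3 − (-5/3) = 22/3.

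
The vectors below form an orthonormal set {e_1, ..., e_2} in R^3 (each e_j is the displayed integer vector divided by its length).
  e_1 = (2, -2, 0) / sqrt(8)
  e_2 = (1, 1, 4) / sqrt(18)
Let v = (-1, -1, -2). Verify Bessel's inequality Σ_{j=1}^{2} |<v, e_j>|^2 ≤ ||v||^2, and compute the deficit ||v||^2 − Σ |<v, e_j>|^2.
Σ |<v, e_j>|^2 = 50/9; ||v||^2 = 6; deficit = 4/9

Write each e_j = u_j / sqrt(<u_j, u_j>) where u_j is the displayed integer vector. Then <v, e_j> = <v, u_j> / sqrt(<u_j, u_j>), so |<v, e_j>|^2 = <v, u_j>^2 / <u_j, u_j>.
Coefficients: <v, e_1> = 0/sqrt(8), <v, e_2> = -10/sqrt(18).
Square and sum: Σ |<v, e_j>|^2 = 50/9.
Compute ||v||^2 = v·v = 6.
Deficit = 6 − 50/9 = 4/9 ≥ 0, confirming Bessel's inequality. (The deficit equals ||v − Σ <v,e_j> e_j||^2, the squared distance from v to span{e_j}.)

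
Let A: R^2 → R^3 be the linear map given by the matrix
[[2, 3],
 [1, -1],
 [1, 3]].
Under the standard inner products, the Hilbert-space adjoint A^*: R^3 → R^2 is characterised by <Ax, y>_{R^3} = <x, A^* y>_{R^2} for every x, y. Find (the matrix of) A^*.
A^* = A^T =
[[2, 1, 1],
 [3, -1, 3]]

For real matrices with standard dot products, the defining identity <Ax, y> = <x, A^* y> gives (Ax)^T y = x^T (A^*) y, i.e. x^T A^T y = x^T (A^*) y. Since this holds for all x, y, we must have A^* = A^T. Therefore
A^* =
[[2, 1, 1],
 [3, -1, 3]].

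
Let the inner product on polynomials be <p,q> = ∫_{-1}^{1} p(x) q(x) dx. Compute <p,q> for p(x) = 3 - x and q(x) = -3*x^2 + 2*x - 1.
<p,q> = -40/3

Expand the product: p(x)·q(x) = 3*x^3 - 11*x^2 + 7*x - 3.
∫_{-1}^{1} of each monomial x^k gives [2/(k+1) if k even, 0 if k odd]. Integrating term-by-term (or equivalently evaluating the antiderivative F(x) = 3*x^4/4 - 11*x^3/3 + 7*x^2/2 - 3*x at the endpoints):
  F(1) − F(−1) = -29/12 − (131/12) = -40/3.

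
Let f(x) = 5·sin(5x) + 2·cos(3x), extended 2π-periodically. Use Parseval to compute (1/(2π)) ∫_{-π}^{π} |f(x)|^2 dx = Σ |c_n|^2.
Σ |c_n|^2 = 29/2

Expand |f|^2 and use orthogonality of {sin(nx), cos(mx)} on [-π, π]:
  ∫_{-π}^{π} sin(nx)^2 dx = π, ∫ cos(mx)^2 dx = π, and cross terms integrate to 0.
So ∫_{-π}^{π} f(x)^2 dx = 5^2 · π + 2^2 · π = (25 + 4)π.
Divide by 2π: (25 + 4)/2 = 29/2.
By Parseval, this equals Σ |c_n|^2.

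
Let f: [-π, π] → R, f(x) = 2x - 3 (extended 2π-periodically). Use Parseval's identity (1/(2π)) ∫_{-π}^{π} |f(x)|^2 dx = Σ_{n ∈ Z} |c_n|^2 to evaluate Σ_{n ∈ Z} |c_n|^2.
Σ |c_n|^2 = 4π^2/3 + 9

Expand and integrate term by term over [-π, π]:
  ∫ (2x)^2 dx = 4·(2π^3/3); ∫ 2·2·(-3)·x dx = 0 (odd integrand); ∫ (-3)^2 dx = 9·2π.
So (1/(2π)) ∫_{-π}^{π} (2x - 3)^2 dx = 4π^2/3 + 9 = 4π^2/3 + 9.
Parseval ⇒ Σ |c_n|^2 = 4π^2/3 + 9.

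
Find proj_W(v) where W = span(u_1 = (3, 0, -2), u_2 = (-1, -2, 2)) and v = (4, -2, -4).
proj_W(v) = (84/17, -18/17, -44/17)

Set up U = [u_1 | ... | u_2] ∈ R^(3×2). The projector onto W = col(U) is P = U (U^T U)^(-1) U^T.
Compute U^T U =
  [13, -7]
  [-7, 9],
and U^T v = (20, -8).
Solve U^T U · c = U^T v for the coefficients: c = (31/17, 9/17). The projection is proj_W(v) = U c.
Check: (v - proj_W(v)) · u_1 = 0  (should be 0).
Check: (v - proj_W(v)) · u_2 = 0  (should be 0).
Result: proj_W(v) = (84/17, -18/17, -44/17).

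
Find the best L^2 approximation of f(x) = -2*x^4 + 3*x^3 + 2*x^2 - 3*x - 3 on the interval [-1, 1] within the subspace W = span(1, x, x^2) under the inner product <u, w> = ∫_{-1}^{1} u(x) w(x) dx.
g(x) = 2*x^2/7 - 6*x/5 - 99/35

The best approximation g ∈ W is the orthogonal projection of f onto W. Writing g = a_0 + a_1 x + a_2 x^2, the coefficients solve the normal equations G · a = b where
  G_{ij} = <φ_i, φ_j> and b_i = <f, φ_i>, with φ_0 = 1, φ_1 = x, φ_2 = x^2.
G =
  [2, 0, 2/3]
  [0, 2/3, 0]
  [2/3, 0, 2/5],
b = (-82/15, -4/5, -62/35).
Solving gives a_0 = -99/35, a_1 = -6/5, a_2 = 2/7, so
  g(x) = 2*x^2/7 - 6*x/5 - 99/35.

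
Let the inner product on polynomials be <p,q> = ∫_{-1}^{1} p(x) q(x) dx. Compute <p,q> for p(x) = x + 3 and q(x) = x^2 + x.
<p,q> = 8/3

Expand the product: p(x)·q(x) = x^3 + 4*x^2 + 3*x.
∫_{-1}^{1} of each monomial x^k gives [2/(k+1) if k even, 0 if k odd]. Integrating term-by-term (or equivalently evaluating the antiderivative F(x) = x^4/4 + 4*x^3/3 + 3*x^2/2 at the endpoints):
  F(1) − F(−1) = 37/12 − (5/12) = 8/3.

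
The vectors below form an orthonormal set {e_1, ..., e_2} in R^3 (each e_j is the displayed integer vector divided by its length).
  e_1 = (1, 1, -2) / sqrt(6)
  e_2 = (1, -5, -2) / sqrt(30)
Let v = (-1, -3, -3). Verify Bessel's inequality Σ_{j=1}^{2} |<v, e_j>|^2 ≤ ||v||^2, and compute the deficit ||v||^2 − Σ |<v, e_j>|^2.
Σ |<v, e_j>|^2 = 14; ||v||^2 = 19; deficit = 5

Write each e_j = u_j / sqrt(<u_j, u_j>) where u_j is the displayed integer vector. Then <v, e_j> = <v, u_j> / sqrt(<u_j, u_j>), so |<v, e_j>|^2 = <v, u_j>^2 / <u_j, u_j>.
Coefficients: <v, e_1> = 2/sqrt(6), <v, e_2> = 20/sqrt(30).
Square and sum: Σ |<v, e_j>|^2 = 14.
Compute ||v||^2 = v·v = 19.
Deficit = 19 − 14 = 5 ≥ 0, confirming Bessel's inequality. (The deficit equals ||v − Σ <v,e_j> e_j||^2, the squared distance from v to span{e_j}.)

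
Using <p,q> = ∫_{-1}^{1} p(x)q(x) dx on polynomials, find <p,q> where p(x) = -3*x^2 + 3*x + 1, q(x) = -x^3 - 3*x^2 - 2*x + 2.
<p,q> = -18/5

Expand the product: p(x)·q(x) = 3*x^5 + 6*x^4 - 4*x^3 - 15*x^2 + 4*x + 2.
∫_{-1}^{1} of each monomial x^k gives [2/(k+1) if k even, 0 if k odd]. Integrating term-by-term (or equivalently evaluating the antiderivative F(x) = x^6/2 + 6*x^5/5 - x^4 - 5*x^3 + 2*x^2 + 2*x at the endpoints):
  F(1) − F(−1) = -3/10 − (33/10) = -18/5.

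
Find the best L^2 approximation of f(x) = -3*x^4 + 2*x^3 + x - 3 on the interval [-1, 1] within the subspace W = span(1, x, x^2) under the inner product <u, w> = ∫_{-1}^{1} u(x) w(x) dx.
g(x) = -18*x^2/7 + 11*x/5 - 96/35

The best approximation g ∈ W is the orthogonal projection of f onto W. Writing g = a_0 + a_1 x + a_2 x^2, the coefficients solve the normal equations G · a = b where
  G_{ij} = <φ_i, φ_j> and b_i = <f, φ_i>, with φ_0 = 1, φ_1 = x, φ_2 = x^2.
G =
  [2, 0, 2/3]
  [0, 2/3, 0]
  [2/3, 0, 2/5],
b = (-36/5, 22/15, -20/7).
Solving gives a_0 = -96/35, a_1 = 11/5, a_2 = -18/7, so
  g(x) = -18*x^2/7 + 11*x/5 - 96/35.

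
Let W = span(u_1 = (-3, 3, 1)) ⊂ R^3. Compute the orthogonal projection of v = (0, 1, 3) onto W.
proj_W(v) = (-18/19, 18/19, 6/19)

Set up U = [u_1 | ... | u_1] ∈ R^(3×1). The projector onto W = col(U) is P = U (U^T U)^(-1) U^T.
Compute U^T U =
  [19],
and U^T v = (6).
Solve U^T U · c = U^T v for the coefficients: c = (6/19). The projection is proj_W(v) = U c.
Check: (v - proj_W(v)) · u_1 = 0  (should be 0).
Result: proj_W(v) = (-18/19, 18/19, 6/19).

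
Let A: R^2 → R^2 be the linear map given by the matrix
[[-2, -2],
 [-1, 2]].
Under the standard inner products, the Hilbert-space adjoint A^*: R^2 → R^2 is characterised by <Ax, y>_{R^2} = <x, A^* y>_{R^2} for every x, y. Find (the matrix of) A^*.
A^* = A^T =
[[-2, -1],
 [-2, 2]]

For real matrices with standard dot products, the defining identity <Ax, y> = <x, A^* y> gives (Ax)^T y = x^T (A^*) y, i.e. x^T A^T y = x^T (A^*) y. Since this holds for all x, y, we must have A^* = A^T. Therefore
A^* =
[[-2, -1],
 [-2, 2]].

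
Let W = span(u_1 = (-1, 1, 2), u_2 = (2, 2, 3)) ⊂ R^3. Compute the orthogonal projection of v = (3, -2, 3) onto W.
proj_W(v) = (169/66, 71/66, 41/33)

Set up U = [u_1 | ... | u_2] ∈ R^(3×2). The projector onto W = col(U) is P = U (U^T U)^(-1) U^T.
Compute U^T U =
  [6, 6]
  [6, 17],
and U^T v = (1, 11).
Solve U^T U · c = U^T v for the coefficients: c = (-49/66, 10/11). The projection is proj_W(v) = U c.
Check: (v - proj_W(v)) · u_1 = 0  (should be 0).
Check: (v - proj_W(v)) · u_2 = 0  (should be 0).
Result: proj_W(v) = (169/66, 71/66, 41/33).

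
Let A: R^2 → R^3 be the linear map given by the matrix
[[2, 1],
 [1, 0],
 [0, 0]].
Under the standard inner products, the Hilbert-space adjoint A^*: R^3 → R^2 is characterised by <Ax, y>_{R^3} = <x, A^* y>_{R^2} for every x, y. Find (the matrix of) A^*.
A^* = A^T =
[[2, 1, 0],
 [1, 0, 0]]

For real matrices with standard dot products, the defining identity <Ax, y> = <x, A^* y> gives (Ax)^T y = x^T (A^*) y, i.e. x^T A^T y = x^T (A^*) y. Since this holds for all x, y, we must have A^* = A^T. Therefore
A^* =
[[2, 1, 0],
 [1, 0, 0]].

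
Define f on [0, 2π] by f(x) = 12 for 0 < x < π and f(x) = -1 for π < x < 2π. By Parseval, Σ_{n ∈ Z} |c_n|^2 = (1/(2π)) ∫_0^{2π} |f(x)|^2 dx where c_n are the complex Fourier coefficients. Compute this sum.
Σ |c_n|^2 = 145/2

Parseval equates the L^2 energy of f (normalised by 1/(2π)) with the ℓ^2 sum of its Fourier coefficients: (1/(2π)) ∫_0^{2π} |f|^2 = Σ |c_n|^2.
Compute the left side: (1/(2π)) [∫_0^π 12^2 dx + ∫_π^{2π} (-1)^2 dx] = (1/(2π)) · (144π + 1π) = (144 + 1)/2 = 145/2.
So Σ_{n ∈ Z} |c_n|^2 = 145/2.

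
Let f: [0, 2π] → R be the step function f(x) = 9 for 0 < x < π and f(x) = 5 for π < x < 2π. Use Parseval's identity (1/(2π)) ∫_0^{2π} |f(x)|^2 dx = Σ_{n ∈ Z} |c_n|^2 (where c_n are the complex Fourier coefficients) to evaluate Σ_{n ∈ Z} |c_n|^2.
Σ |c_n|^2 = 53

Parseval equates the L^2 energy of f (normalised by 1/(2π)) with the ℓ^2 sum of its Fourier coefficients: (1/(2π)) ∫_0^{2π} |f|^2 = Σ |c_n|^2.
Compute the left side: (1/(2π)) [∫_0^π 9^2 dx + ∫_π^{2π} 5^2 dx] = (1/(2π)) · (81π + 25π) = (81 + 25)/2 = 53.
So Σ_{n ∈ Z} |c_n|^2 = 53.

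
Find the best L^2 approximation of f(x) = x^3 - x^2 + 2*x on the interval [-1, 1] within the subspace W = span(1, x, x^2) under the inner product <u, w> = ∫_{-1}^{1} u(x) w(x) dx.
g(x) = -x^2 + 13*x/5

The best approximation g ∈ W is the orthogonal projection of f onto W. Writing g = a_0 + a_1 x + a_2 x^2, the coefficients solve the normal equations G · a = b where
  G_{ij} = <φ_i, φ_j> and b_i = <f, φ_i>, with φ_0 = 1, φ_1 = x, φ_2 = x^2.
G =
  [2, 0, 2/3]
  [0, 2/3, 0]
  [2/3, 0, 2/5],
b = (-2/3, 26/15, -2/5).
Solving gives a_0 = 0, a_1 = 13/5, a_2 = -1, so
  g(x) = -x^2 + 13*x/5.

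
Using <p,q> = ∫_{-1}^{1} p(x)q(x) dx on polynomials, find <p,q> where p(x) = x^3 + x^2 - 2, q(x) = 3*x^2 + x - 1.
<p,q> = 14/15

Expand the product: p(x)·q(x) = 3*x^5 + 4*x^4 - 7*x^2 - 2*x + 2.
∫_{-1}^{1} of each monomial x^k gives [2/(k+1) if k even, 0 if k odd]. Integrating term-by-term (or equivalently evaluating the antiderivative F(x) = x^6/2 + 4*x^5/5 - 7*x^3/3 - x^2 + 2*x at the endpoints):
  F(1) − F(−1) = -1/30 − (-29/30) = 14/15.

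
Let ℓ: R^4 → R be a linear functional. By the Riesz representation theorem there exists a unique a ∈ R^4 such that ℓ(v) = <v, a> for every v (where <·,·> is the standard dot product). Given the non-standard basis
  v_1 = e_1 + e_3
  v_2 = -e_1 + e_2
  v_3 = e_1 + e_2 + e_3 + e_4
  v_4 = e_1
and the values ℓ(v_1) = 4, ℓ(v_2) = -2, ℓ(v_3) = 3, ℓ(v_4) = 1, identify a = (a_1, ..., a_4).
a = (1, -1, 3, 0)

Write a = (a_1, ..., a_4) in the standard basis. For each basis vector v_i, ℓ(v_i) = <v_i, a> is a linear equation in the a_j's. Collect the n equations into a matrix system V a = ℓ, where row i of V is v_i (expressed in the standard basis). Since V is invertible (lower-triangular with 1s on the diagonal, up to permutation), solve by back-substitution:
  V =
[[1, 0, 1, 0],
 [-1, 1, 0, 0],
 [1, 1, 1, 1],
 [1, 0, 0, 0]]
  V a = (4, -2, 3, 1)
Solving gives a = (1, -1, 3, 0).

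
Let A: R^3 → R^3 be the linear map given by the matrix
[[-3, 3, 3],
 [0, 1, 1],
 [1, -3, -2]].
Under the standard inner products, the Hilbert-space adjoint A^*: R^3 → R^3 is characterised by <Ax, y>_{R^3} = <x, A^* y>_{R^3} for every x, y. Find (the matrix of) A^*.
A^* = A^T =
[[-3, 0, 1],
 [3, 1, -3],
 [3, 1, -2]]

For real matrices with standard dot products, the defining identity <Ax, y> = <x, A^* y> gives (Ax)^T y = x^T (A^*) y, i.e. x^T A^T y = x^T (A^*) y. Since this holds for all x, y, we must have A^* = A^T. Therefore
A^* =
[[-3, 0, 1],
 [3, 1, -3],
 [3, 1, -2]].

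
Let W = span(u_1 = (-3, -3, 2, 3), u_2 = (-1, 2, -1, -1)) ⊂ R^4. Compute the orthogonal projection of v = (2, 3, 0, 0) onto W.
proj_W(v) = (215/153, 227/153, -50/51, -223/153)

Set up U = [u_1 | ... | u_2] ∈ R^(4×2). The projector onto W = col(U) is P = U (U^T U)^(-1) U^T.
Compute U^T U =
  [31, -8]
  [-8, 7],
and U^T v = (-15, 4).
Solve U^T U · c = U^T v for the coefficients: c = (-73/153, 4/153). The projection is proj_W(v) = U c.
Check: (v - proj_W(v)) · u_1 = 0  (should be 0).
Check: (v - proj_W(v)) · u_2 = 0  (should be 0).
Result: proj_W(v) = (215/153, 227/153, -50/51, -223/153).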